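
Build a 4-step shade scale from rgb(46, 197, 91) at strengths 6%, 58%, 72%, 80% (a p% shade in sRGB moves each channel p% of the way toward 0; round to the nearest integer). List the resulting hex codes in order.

6%: (46 − 2.76 = 43.24→43, 197 − 11.82 = 185.18→185, 91 − 5.46 = 85.54→86) → #2bb956
58%: (46 − 26.68 = 19.32→19, 197 − 114.26 = 82.74→83, 91 − 52.78 = 38.22→38) → #135326
72%: (46 − 33.12 = 12.88→13, 197 − 141.84 = 55.16→55, 91 − 65.52 = 25.48→25) → #0d3719
80%: (46 − 36.8 = 9.2→9, 197 − 157.6 = 39.4→39, 91 − 72.8 = 18.2→18) → #092712

#2bb956, #135326, #0d3719, #092712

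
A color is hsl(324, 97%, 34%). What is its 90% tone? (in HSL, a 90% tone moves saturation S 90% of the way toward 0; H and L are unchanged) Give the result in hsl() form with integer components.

S moves 90% from 97 toward 0: 97 − 87.3 = 9.7 → 10.
H and L are unchanged.

hsl(324, 10%, 34%)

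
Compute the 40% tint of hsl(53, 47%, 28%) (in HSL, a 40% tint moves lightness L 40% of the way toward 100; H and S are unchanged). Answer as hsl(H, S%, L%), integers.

hsl(53, 47%, 57%)

L moves 40% from 28 toward 100: 28 + 28.8 = 56.8 → 57.
H and S are unchanged.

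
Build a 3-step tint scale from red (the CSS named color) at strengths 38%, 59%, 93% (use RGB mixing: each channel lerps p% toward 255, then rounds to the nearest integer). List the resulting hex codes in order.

CSS red is rgb(255, 0, 0).
38%: (255→255, 0 + 96.9 = 96.9→97, 0 + 96.9 = 96.9→97) → #ff6161
59%: (255→255, 0 + 150.45 = 150.45→150, 0 + 150.45 = 150.45→150) → #ff9696
93%: (255→255, 0 + 237.15 = 237.15→237, 0 + 237.15 = 237.15→237) → #ffeded

#ff6161, #ff9696, #ffeded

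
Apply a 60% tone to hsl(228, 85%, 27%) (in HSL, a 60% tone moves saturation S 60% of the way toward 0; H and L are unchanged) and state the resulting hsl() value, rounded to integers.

hsl(228, 34%, 27%)

S moves 60% from 85 toward 0: 85 − 51 = 34 → 34.
H and L are unchanged.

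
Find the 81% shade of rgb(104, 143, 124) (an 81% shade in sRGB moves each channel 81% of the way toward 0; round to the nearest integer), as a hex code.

#141b18

Lerp each channel 81% toward 0:
  R: 104 + 0.81×(0−104) = 104 − 84.24 = 19.76 → 20
  G: 143 − 115.83 = 27.17 → 27
  B: 124 + 0.81×(0−124) = 124 − 100.44 = 23.56 → 24
rgb(20, 27, 24) = #141b18.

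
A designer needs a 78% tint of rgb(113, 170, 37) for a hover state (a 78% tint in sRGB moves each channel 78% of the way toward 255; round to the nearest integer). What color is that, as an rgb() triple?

rgb(224, 236, 207)

Lerp each channel 78% toward 255:
  R: 113 + 110.76 = 223.76 → 224
  G: 170 + 0.78×(255−170) = 170 + 66.3 = 236.3 → 236
  B: 37 + 0.78×(255−37) = 37 + 170.04 = 207.04 → 207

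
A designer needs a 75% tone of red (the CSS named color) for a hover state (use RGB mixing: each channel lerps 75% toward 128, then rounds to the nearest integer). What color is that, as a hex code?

CSS red is rgb(255, 0, 0).
Per channel, c → c + 0.75(128 − c):
  R: 255 − 95.25 = 159.75 → 160
  G: 0 + 0.75×(128−0) = 0 + 96 = 96 → 96
  B: 0 + 0.75×(128−0) = 0 + 96 = 96 → 96
rgb(160, 96, 96) = #a06060.

#a06060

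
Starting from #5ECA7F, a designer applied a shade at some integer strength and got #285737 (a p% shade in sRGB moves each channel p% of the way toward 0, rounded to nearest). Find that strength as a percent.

57%

#5ECA7F is rgb(94, 202, 127); #285737 is rgb(40, 87, 55).
On the G channel (widest range): 87 ≈ 202 + (p/100)(0 − 202), so p ≈ 100×(87 − 202)/(0 − 202) = -11500/-202 = 56.93.
p = 57 reproduces all three channels after rounding.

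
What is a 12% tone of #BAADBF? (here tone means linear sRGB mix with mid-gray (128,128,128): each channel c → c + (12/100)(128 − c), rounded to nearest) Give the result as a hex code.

#B3A8B7

#BAADBF is rgb(186, 173, 191).
A 12% tone moves each channel 12% toward 128:
  R: 186 − 6.96 = 179.04 → 179
  G: 173 − 5.4 = 167.6 → 168
  B: 191 + 0.12×(128−191) = 191 − 7.56 = 183.44 → 183
rgb(179, 168, 183) = #B3A8B7.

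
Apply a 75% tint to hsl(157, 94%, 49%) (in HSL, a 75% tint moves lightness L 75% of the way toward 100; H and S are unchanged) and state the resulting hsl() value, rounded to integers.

hsl(157, 94%, 87%)

L moves 75% from 49 toward 100: 49 + 38.25 = 87.25 → 87.
H and S are unchanged.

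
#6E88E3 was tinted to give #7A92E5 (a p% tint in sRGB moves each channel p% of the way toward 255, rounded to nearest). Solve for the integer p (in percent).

#6E88E3 is rgb(110, 136, 227); #7A92E5 is rgb(122, 146, 229).
On the R channel (widest range): 122 ≈ 110 + (p/100)(255 − 110), so p ≈ 100×(122 − 110)/(255 − 110) = 1200/145 = 8.28.
p = 8 reproduces all three channels after rounding.

8%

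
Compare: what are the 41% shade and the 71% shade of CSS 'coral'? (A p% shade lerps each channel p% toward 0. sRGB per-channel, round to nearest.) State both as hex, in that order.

CSS coral is rgb(255, 127, 80).
41% shade:
  R: 255 + 0.41×(0−255) = 255 − 104.55 = 150.45 → 150
  G: 127 + 0.41×(0−127) = 127 − 52.07 = 74.93 → 75
  B: 80 + 0.41×(0−80) = 80 − 32.8 = 47.2 → 47
  → #964B2F
71% shade:
  R: 255 + 0.71×(0−255) = 255 − 181.05 = 73.95 → 74
  G: 127 + 0.71×(0−127) = 127 − 90.17 = 36.83 → 37
  B: 80 + 0.71×(0−80) = 80 − 56.8 = 23.2 → 23
  → #4A2517

#964B2F, #4A2517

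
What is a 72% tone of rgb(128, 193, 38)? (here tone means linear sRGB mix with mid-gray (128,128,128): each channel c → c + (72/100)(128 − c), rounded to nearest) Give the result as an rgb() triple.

A 72% tone moves each channel 72% toward 128:
  R: 128 + 0.72×(128−128) = 128 + 0 = 128 → 128
  G: 193 + 0.72×(128−193) = 193 − 46.8 = 146.2 → 146
  B: 38 + 0.72×(128−38) = 38 + 64.8 = 102.8 → 103

rgb(128, 146, 103)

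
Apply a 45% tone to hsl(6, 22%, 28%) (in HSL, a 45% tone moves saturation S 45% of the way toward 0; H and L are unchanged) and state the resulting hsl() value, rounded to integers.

S moves 45% from 22 toward 0: 22 − 9.9 = 12.1 → 12.
H and L are unchanged.

hsl(6, 12%, 28%)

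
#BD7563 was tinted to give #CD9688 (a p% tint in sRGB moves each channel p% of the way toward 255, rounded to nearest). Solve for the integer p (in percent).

#BD7563 is rgb(189, 117, 99); #CD9688 is rgb(205, 150, 136).
On the B channel (widest range): 136 ≈ 99 + (p/100)(255 − 99), so p ≈ 100×(136 − 99)/(255 − 99) = 3700/156 = 23.72.
p = 24 reproduces all three channels after rounding.

24%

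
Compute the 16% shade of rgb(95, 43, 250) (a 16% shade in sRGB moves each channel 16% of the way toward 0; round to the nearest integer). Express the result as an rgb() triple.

A 16% shade moves each channel 16% toward 0:
  R: 95 + 0.16×(0−95) = 95 − 15.2 = 79.8 → 80
  G: 43 + 0.16×(0−43) = 43 − 6.88 = 36.12 → 36
  B: 250 − 40 = 210 → 210

rgb(80, 36, 210)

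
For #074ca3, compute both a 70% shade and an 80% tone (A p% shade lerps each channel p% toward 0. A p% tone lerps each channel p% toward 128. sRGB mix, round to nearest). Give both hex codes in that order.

#021731, #687687

#074ca3 is rgb(7, 76, 163).
70% shade:
  R: 7 − 4.9 = 2.1 → 2
  G: 76 − 53.2 = 22.8 → 23
  B: 163 − 114.1 = 48.9 → 49
  → #021731
80% tone:
  R: 7 + 96.8 = 103.8 → 104
  G: 76 + 0.8×(128−76) = 76 + 41.6 = 117.6 → 118
  B: 163 − 28 = 135 → 135
  → #687687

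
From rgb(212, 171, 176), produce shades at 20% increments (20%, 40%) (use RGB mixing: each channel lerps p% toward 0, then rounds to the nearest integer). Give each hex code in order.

20%: (212 − 42.4 = 169.6→170, 171 − 34.2 = 136.8→137, 176 − 35.2 = 140.8→141) → #AA898D
40%: (212 − 84.8 = 127.2→127, 171 − 68.4 = 102.6→103, 176 − 70.4 = 105.6→106) → #7F676A

#AA898D, #7F676A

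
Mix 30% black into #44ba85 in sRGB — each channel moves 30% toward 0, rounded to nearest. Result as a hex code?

#44ba85 is rgb(68, 186, 133).
A 30% shade moves each channel 30% toward 0:
  R: 68 − 20.4 = 47.6 → 48
  G: 186 − 55.8 = 130.2 → 130
  B: 133 − 39.9 = 93.1 → 93
rgb(48, 130, 93) = #30825d.

#30825d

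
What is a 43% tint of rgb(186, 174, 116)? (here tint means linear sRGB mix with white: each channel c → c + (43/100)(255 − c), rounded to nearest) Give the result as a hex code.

#D8D1B0

Lerp each channel 43% toward 255:
  R: 186 + 29.67 = 215.67 → 216
  G: 174 + 34.83 = 208.83 → 209
  B: 116 + 0.43×(255−116) = 116 + 59.77 = 175.77 → 176
rgb(216, 209, 176) = #D8D1B0.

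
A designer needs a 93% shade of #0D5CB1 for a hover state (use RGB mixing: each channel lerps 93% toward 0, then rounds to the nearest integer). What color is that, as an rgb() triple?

#0D5CB1 is rgb(13, 92, 177).
Lerp each channel 93% toward 0:
  R: 13 − 12.09 = 0.91 → 1
  G: 92 + 0.93×(0−92) = 92 − 85.56 = 6.44 → 6
  B: 177 − 164.61 = 12.39 → 12

rgb(1, 6, 12)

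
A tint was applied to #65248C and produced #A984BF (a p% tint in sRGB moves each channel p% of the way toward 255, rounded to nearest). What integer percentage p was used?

#65248C is rgb(101, 36, 140); #A984BF is rgb(169, 132, 191).
On the G channel (widest range): 132 ≈ 36 + (p/100)(255 − 36), so p ≈ 100×(132 − 36)/(255 − 36) = 9600/219 = 43.84.
p = 44 reproduces all three channels after rounding.

44%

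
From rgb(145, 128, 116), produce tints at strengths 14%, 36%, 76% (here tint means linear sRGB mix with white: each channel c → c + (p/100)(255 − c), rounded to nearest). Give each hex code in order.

#A09287, #B9AEA6, #E5E1DE

14%: (145 + 15.4 = 160.4→160, 128 + 17.78 = 145.78→146, 116 + 19.46 = 135.46→135) → #A09287
36%: (145 + 39.6 = 184.6→185, 128 + 45.72 = 173.72→174, 116 + 50.04 = 166.04→166) → #B9AEA6
76%: (145 + 83.6 = 228.6→229, 128 + 96.52 = 224.52→225, 116 + 105.64 = 221.64→222) → #E5E1DE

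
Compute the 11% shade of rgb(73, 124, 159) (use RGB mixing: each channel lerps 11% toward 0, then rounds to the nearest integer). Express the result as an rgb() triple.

rgb(65, 110, 142)

Per channel, c → c + 0.11(0 − c):
  R: 73 − 8.03 = 64.97 → 65
  G: 124 + 0.11×(0−124) = 124 − 13.64 = 110.36 → 110
  B: 159 + 0.11×(0−159) = 159 − 17.49 = 141.51 → 142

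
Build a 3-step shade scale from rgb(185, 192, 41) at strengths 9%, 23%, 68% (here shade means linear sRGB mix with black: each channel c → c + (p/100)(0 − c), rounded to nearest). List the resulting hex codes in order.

9%: (185 − 16.65 = 168.35→168, 192 − 17.28 = 174.72→175, 41 − 3.69 = 37.31→37) → #a8af25
23%: (185 − 42.55 = 142.45→142, 192 − 44.16 = 147.84→148, 41 − 9.43 = 31.57→32) → #8e9420
68%: (185 − 125.8 = 59.2→59, 192 − 130.56 = 61.44→61, 41 − 27.88 = 13.12→13) → #3b3d0d

#a8af25, #8e9420, #3b3d0d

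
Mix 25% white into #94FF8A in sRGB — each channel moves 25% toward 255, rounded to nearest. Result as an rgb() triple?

#94FF8A is rgb(148, 255, 138).
Lerp each channel 25% toward 255:
  R: 148 + 26.75 = 174.75 → 175
  G: 255 + 0 = 255 → 255
  B: 138 + 0.25×(255−138) = 138 + 29.25 = 167.25 → 167

rgb(175, 255, 167)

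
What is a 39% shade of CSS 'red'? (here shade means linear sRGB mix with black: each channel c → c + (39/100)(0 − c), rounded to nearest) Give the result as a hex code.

#9c0000

CSS red is rgb(255, 0, 0).
Per channel, c → c + 0.39(0 − c):
  R: 255 − 99.45 = 155.55 → 156
  G: 0 + 0.39×(0−0) = 0 + 0 = 0 → 0
  B: 0 + 0 = 0 → 0
rgb(156, 0, 0) = #9c0000.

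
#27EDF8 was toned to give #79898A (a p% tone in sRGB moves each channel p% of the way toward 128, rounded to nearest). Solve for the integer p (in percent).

92%

#27EDF8 is rgb(39, 237, 248); #79898A is rgb(121, 137, 138).
On the B channel (widest range): 138 ≈ 248 + (p/100)(128 − 248), so p ≈ 100×(138 − 248)/(128 − 248) = -11000/-120 = 91.67.
p = 92 reproduces all three channels after rounding.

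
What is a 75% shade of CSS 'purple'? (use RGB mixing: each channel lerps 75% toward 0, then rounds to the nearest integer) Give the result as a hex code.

CSS purple is rgb(128, 0, 128).
Per channel, c → c + 0.75(0 − c):
  R: 128 + 0.75×(0−128) = 128 − 96 = 32 → 32
  G: 0 + 0 = 0 → 0
  B: 128 − 96 = 32 → 32
rgb(32, 0, 32) = #200020.

#200020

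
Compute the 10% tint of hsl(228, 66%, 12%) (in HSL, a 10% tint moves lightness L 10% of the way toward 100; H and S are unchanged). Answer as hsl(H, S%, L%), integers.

hsl(228, 66%, 21%)

L moves 10% from 12 toward 100: 12 + 8.8 = 20.8 → 21.
H and S are unchanged.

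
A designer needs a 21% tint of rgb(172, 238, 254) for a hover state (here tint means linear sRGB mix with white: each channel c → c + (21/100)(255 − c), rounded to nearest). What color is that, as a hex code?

A 21% tint moves each channel 21% toward 255:
  R: 172 + 0.21×(255−172) = 172 + 17.43 = 189.43 → 189
  G: 238 + 0.21×(255−238) = 238 + 3.57 = 241.57 → 242
  B: 254 + 0.21×(255−254) = 254 + 0.21 = 254.21 → 254
rgb(189, 242, 254) = #bdf2fe.

#bdf2fe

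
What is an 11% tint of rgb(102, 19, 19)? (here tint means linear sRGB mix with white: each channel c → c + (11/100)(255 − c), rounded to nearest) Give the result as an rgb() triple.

rgb(119, 45, 45)

An 11% tint moves each channel 11% toward 255:
  R: 102 + 16.83 = 118.83 → 119
  G: 19 + 0.11×(255−19) = 19 + 25.96 = 44.96 → 45
  B: 19 + 25.96 = 44.96 → 45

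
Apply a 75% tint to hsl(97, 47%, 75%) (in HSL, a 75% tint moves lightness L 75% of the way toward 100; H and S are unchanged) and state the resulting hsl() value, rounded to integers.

L moves 75% from 75 toward 100: 75 + 18.75 = 93.75 → 94.
H and S are unchanged.

hsl(97, 47%, 94%)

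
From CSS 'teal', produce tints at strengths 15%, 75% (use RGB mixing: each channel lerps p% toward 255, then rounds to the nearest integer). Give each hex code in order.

CSS teal is rgb(0, 128, 128).
15%: (0 + 38.25 = 38.25→38, 128 + 19.05 = 147.05→147, 128 + 19.05 = 147.05→147) → #269393
75%: (0 + 191.25 = 191.25→191, 128 + 95.25 = 223.25→223, 128 + 95.25 = 223.25→223) → #BFDFDF

#269393, #BFDFDF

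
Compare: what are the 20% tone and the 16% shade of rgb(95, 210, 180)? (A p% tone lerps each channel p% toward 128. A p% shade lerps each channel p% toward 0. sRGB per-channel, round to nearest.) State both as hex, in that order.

20% tone:
  R: 95 + 6.6 = 101.6 → 102
  G: 210 + 0.2×(128−210) = 210 − 16.4 = 193.6 → 194
  B: 180 + 0.2×(128−180) = 180 − 10.4 = 169.6 → 170
  → #66c2aa
16% shade:
  R: 95 + 0.16×(0−95) = 95 − 15.2 = 79.8 → 80
  G: 210 + 0.16×(0−210) = 210 − 33.6 = 176.4 → 176
  B: 180 + 0.16×(0−180) = 180 − 28.8 = 151.2 → 151
  → #50b097

#66c2aa, #50b097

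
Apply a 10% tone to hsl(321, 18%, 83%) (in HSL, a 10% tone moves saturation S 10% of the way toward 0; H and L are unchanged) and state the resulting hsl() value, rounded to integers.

S moves 10% from 18 toward 0: 18 − 1.8 = 16.2 → 16.
H and L are unchanged.

hsl(321, 16%, 83%)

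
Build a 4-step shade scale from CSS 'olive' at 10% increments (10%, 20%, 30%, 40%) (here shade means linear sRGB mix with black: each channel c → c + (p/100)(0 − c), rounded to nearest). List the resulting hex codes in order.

#737300, #666600, #5a5a00, #4d4d00

CSS olive is rgb(128, 128, 0).
10%: (128 − 12.8 = 115.2→115, 128 − 12.8 = 115.2→115, 0→0) → #737300
20%: (128 − 25.6 = 102.4→102, 128 − 25.6 = 102.4→102, 0→0) → #666600
30%: (128 − 38.4 = 89.6→90, 128 − 38.4 = 89.6→90, 0→0) → #5a5a00
40%: (128 − 51.2 = 76.8→77, 128 − 51.2 = 76.8→77, 0→0) → #4d4d00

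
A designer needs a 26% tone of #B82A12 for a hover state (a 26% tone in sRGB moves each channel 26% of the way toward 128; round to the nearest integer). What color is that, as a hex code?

#B82A12 is rgb(184, 42, 18).
Per channel, c → c + 0.26(128 − c):
  R: 184 − 14.56 = 169.44 → 169
  G: 42 + 0.26×(128−42) = 42 + 22.36 = 64.36 → 64
  B: 18 + 28.6 = 46.6 → 47
rgb(169, 64, 47) = #A9402F.

#A9402F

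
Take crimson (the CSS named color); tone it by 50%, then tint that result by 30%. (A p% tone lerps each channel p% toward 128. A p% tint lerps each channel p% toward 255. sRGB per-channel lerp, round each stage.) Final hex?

#C6808E

CSS crimson is rgb(220, 20, 60).
A 50% tone moves each channel 50% toward 128:
  R: 220 + 0.5×(128−220) = 220 − 46 = 174 → 174
  G: 20 + 54 = 74 → 74
  B: 60 + 0.5×(128−60) = 60 + 34 = 94 → 94
After the tone: rgb(174, 74, 94) = #AE4A5E.
Per channel, c → c + 0.3(255 − c):
  R: 174 + 0.3×(255−174) = 174 + 24.3 = 198.3 → 198
  G: 74 + 54.3 = 128.3 → 128
  B: 94 + 48.3 = 142.3 → 142
rgb(198, 128, 142) = #C6808E.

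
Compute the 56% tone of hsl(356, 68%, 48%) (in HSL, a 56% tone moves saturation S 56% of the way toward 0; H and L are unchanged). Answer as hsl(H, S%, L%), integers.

S moves 56% from 68 toward 0: 68 − 38.08 = 29.92 → 30.
H and L are unchanged.

hsl(356, 30%, 48%)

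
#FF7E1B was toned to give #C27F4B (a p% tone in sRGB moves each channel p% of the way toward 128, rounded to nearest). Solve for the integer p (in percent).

#FF7E1B is rgb(255, 126, 27); #C27F4B is rgb(194, 127, 75).
On the R channel (widest range): 194 ≈ 255 + (p/100)(128 − 255), so p ≈ 100×(194 − 255)/(128 − 255) = -6100/-127 = 48.03.
p = 48 reproduces all three channels after rounding.

48%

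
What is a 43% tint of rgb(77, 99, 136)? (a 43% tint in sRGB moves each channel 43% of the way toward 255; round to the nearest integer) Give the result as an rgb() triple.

A 43% tint moves each channel 43% toward 255:
  R: 77 + 76.54 = 153.54 → 154
  G: 99 + 67.08 = 166.08 → 166
  B: 136 + 0.43×(255−136) = 136 + 51.17 = 187.17 → 187

rgb(154, 166, 187)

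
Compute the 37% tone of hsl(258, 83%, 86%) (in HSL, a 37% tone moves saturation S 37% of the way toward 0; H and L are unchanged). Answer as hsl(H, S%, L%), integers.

hsl(258, 52%, 86%)

S moves 37% from 83 toward 0: 83 − 30.71 = 52.29 → 52.
H and L are unchanged.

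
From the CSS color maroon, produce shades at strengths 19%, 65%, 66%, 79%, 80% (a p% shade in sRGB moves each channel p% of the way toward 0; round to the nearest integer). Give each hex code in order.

#680000, #2D0000, #2C0000, #1B0000, #1A0000

CSS maroon is rgb(128, 0, 0).
19%: (128 − 24.32 = 103.68→104, 0→0, 0→0) → #680000
65%: (128 − 83.2 = 44.8→45, 0→0, 0→0) → #2D0000
66%: (128 − 84.48 = 43.52→44, 0→0, 0→0) → #2C0000
79%: (128 − 101.12 = 26.88→27, 0→0, 0→0) → #1B0000
80%: (128 − 102.4 = 25.6→26, 0→0, 0→0) → #1A0000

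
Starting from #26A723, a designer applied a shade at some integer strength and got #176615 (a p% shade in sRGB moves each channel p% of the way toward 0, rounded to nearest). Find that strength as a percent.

#26A723 is rgb(38, 167, 35); #176615 is rgb(23, 102, 21).
On the G channel (widest range): 102 ≈ 167 + (p/100)(0 − 167), so p ≈ 100×(102 − 167)/(0 − 167) = -6500/-167 = 38.92.
p = 39 reproduces all three channels after rounding.

39%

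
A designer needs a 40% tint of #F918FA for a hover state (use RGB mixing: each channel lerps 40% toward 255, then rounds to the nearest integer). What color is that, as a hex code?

#FB74FC

#F918FA is rgb(249, 24, 250).
Lerp each channel 40% toward 255:
  R: 249 + 2.4 = 251.4 → 251
  G: 24 + 0.4×(255−24) = 24 + 92.4 = 116.4 → 116
  B: 250 + 0.4×(255−250) = 250 + 2 = 252 → 252
rgb(251, 116, 252) = #FB74FC.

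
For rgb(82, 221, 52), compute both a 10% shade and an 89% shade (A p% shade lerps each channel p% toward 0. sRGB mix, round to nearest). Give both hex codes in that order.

10% shade:
  R: 82 − 8.2 = 73.8 → 74
  G: 221 − 22.1 = 198.9 → 199
  B: 52 − 5.2 = 46.8 → 47
  → #4ac72f
89% shade:
  R: 82 − 72.98 = 9.02 → 9
  G: 221 − 196.69 = 24.31 → 24
  B: 52 + 0.89×(0−52) = 52 − 46.28 = 5.72 → 6
  → #091806

#4ac72f, #091806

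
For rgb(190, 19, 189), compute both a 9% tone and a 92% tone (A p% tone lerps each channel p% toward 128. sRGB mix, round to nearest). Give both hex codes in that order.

9% tone:
  R: 190 + 0.09×(128−190) = 190 − 5.58 = 184.42 → 184
  G: 19 + 9.81 = 28.81 → 29
  B: 189 + 0.09×(128−189) = 189 − 5.49 = 183.51 → 184
  → #B81DB8
92% tone:
  R: 190 + 0.92×(128−190) = 190 − 57.04 = 132.96 → 133
  G: 19 + 100.28 = 119.28 → 119
  B: 189 − 56.12 = 132.88 → 133
  → #857785

#B81DB8, #857785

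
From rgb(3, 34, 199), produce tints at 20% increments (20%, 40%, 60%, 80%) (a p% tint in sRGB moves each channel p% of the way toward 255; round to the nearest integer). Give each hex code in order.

#354ed2, #687add, #9aa7e9, #cdd3f4

20%: (3 + 50.4 = 53.4→53, 34 + 44.2 = 78.2→78, 199 + 11.2 = 210.2→210) → #354ed2
40%: (3 + 100.8 = 103.8→104, 34 + 88.4 = 122.4→122, 199 + 22.4 = 221.4→221) → #687add
60%: (3 + 151.2 = 154.2→154, 34 + 132.6 = 166.6→167, 199 + 33.6 = 232.6→233) → #9aa7e9
80%: (3 + 201.6 = 204.6→205, 34 + 176.8 = 210.8→211, 199 + 44.8 = 243.8→244) → #cdd3f4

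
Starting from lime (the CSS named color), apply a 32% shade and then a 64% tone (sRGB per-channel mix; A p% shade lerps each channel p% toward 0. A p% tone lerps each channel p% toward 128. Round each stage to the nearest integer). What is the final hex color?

#529052

CSS lime is rgb(0, 255, 0).
Per channel, c → c + 0.32(0 − c):
  R: 0 + 0 = 0 → 0
  G: 255 + 0.32×(0−255) = 255 − 81.6 = 173.4 → 173
  B: 0 + 0 = 0 → 0
After the shade: rgb(0, 173, 0) = #00AD00.
A 64% tone moves each channel 64% toward 128:
  R: 0 + 0.64×(128−0) = 0 + 81.92 = 81.92 → 82
  G: 173 + 0.64×(128−173) = 173 − 28.8 = 144.2 → 144
  B: 0 + 81.92 = 81.92 → 82
rgb(82, 144, 82) = #529052.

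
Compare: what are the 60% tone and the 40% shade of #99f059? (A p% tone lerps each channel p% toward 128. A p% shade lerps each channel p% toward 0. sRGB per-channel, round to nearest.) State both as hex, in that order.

#8aad70, #5c9035

#99f059 is rgb(153, 240, 89).
60% tone:
  R: 153 − 15 = 138 → 138
  G: 240 + 0.6×(128−240) = 240 − 67.2 = 172.8 → 173
  B: 89 + 0.6×(128−89) = 89 + 23.4 = 112.4 → 112
  → #8aad70
40% shade:
  R: 153 + 0.4×(0−153) = 153 − 61.2 = 91.8 → 92
  G: 240 + 0.4×(0−240) = 240 − 96 = 144 → 144
  B: 89 + 0.4×(0−89) = 89 − 35.6 = 53.4 → 53
  → #5c9035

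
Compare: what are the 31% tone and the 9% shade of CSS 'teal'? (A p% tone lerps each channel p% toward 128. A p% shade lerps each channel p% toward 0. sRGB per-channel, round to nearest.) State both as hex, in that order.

#288080, #007474

CSS teal is rgb(0, 128, 128).
31% tone:
  R: 0 + 0.31×(128−0) = 0 + 39.68 = 39.68 → 40
  G: 128 + 0 = 128 → 128
  B: 128 + 0.31×(128−128) = 128 + 0 = 128 → 128
  → #288080
9% shade:
  R: 0 + 0.09×(0−0) = 0 + 0 = 0 → 0
  G: 128 + 0.09×(0−128) = 128 − 11.52 = 116.48 → 116
  B: 128 + 0.09×(0−128) = 128 − 11.52 = 116.48 → 116
  → #007474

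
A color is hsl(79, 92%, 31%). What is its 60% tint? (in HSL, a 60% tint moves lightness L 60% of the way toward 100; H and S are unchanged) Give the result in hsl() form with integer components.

hsl(79, 92%, 72%)

L moves 60% from 31 toward 100: 31 + 41.4 = 72.4 → 72.
H and S are unchanged.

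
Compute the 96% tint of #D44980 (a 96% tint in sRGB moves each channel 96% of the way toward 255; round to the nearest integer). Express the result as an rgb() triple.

rgb(253, 248, 250)

#D44980 is rgb(212, 73, 128).
Lerp each channel 96% toward 255:
  R: 212 + 0.96×(255−212) = 212 + 41.28 = 253.28 → 253
  G: 73 + 0.96×(255−73) = 73 + 174.72 = 247.72 → 248
  B: 128 + 0.96×(255−128) = 128 + 121.92 = 249.92 → 250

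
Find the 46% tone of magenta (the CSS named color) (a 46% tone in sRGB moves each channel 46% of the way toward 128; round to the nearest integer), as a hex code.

#c53bc5

CSS magenta is rgb(255, 0, 255).
Per channel, c → c + 0.46(128 − c):
  R: 255 + 0.46×(128−255) = 255 − 58.42 = 196.58 → 197
  G: 0 + 58.88 = 58.88 → 59
  B: 255 − 58.42 = 196.58 → 197
rgb(197, 59, 197) = #c53bc5.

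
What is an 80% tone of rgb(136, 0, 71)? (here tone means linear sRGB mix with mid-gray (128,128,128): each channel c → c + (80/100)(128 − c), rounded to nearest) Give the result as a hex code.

Lerp each channel 80% toward 128:
  R: 136 + 0.8×(128−136) = 136 − 6.4 = 129.6 → 130
  G: 0 + 102.4 = 102.4 → 102
  B: 71 + 0.8×(128−71) = 71 + 45.6 = 116.6 → 117
rgb(130, 102, 117) = #826675.

#826675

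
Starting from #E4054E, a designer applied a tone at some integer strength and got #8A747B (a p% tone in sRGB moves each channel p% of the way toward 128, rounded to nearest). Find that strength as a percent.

90%

#E4054E is rgb(228, 5, 78); #8A747B is rgb(138, 116, 123).
On the G channel (widest range): 116 ≈ 5 + (p/100)(128 − 5), so p ≈ 100×(116 − 5)/(128 − 5) = 11100/123 = 90.24.
p = 90 reproduces all three channels after rounding.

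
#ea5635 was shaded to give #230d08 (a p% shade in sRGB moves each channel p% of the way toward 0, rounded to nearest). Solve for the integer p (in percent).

#ea5635 is rgb(234, 86, 53); #230d08 is rgb(35, 13, 8).
On the R channel (widest range): 35 ≈ 234 + (p/100)(0 − 234), so p ≈ 100×(35 − 234)/(0 − 234) = -19900/-234 = 85.04.
p = 85 reproduces all three channels after rounding.

85%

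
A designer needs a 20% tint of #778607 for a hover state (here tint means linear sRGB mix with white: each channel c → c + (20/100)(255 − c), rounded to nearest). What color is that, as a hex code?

#778607 is rgb(119, 134, 7).
Lerp each channel 20% toward 255:
  R: 119 + 0.2×(255−119) = 119 + 27.2 = 146.2 → 146
  G: 134 + 0.2×(255−134) = 134 + 24.2 = 158.2 → 158
  B: 7 + 0.2×(255−7) = 7 + 49.6 = 56.6 → 57
rgb(146, 158, 57) = #929e39.

#929e39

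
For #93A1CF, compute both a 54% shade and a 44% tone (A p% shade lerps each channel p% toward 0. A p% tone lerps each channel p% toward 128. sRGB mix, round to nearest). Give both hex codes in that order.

#93A1CF is rgb(147, 161, 207).
54% shade:
  R: 147 − 79.38 = 67.62 → 68
  G: 161 + 0.54×(0−161) = 161 − 86.94 = 74.06 → 74
  B: 207 + 0.54×(0−207) = 207 − 111.78 = 95.22 → 95
  → #444A5F
44% tone:
  R: 147 − 8.36 = 138.64 → 139
  G: 161 − 14.52 = 146.48 → 146
  B: 207 + 0.44×(128−207) = 207 − 34.76 = 172.24 → 172
  → #8B92AC

#444A5F, #8B92AC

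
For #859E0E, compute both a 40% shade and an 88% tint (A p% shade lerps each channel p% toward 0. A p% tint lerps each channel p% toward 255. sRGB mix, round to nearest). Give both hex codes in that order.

#505F08, #F0F3E2

#859E0E is rgb(133, 158, 14).
40% shade:
  R: 133 − 53.2 = 79.8 → 80
  G: 158 − 63.2 = 94.8 → 95
  B: 14 + 0.4×(0−14) = 14 − 5.6 = 8.4 → 8
  → #505F08
88% tint:
  R: 133 + 107.36 = 240.36 → 240
  G: 158 + 0.88×(255−158) = 158 + 85.36 = 243.36 → 243
  B: 14 + 0.88×(255−14) = 14 + 212.08 = 226.08 → 226
  → #F0F3E2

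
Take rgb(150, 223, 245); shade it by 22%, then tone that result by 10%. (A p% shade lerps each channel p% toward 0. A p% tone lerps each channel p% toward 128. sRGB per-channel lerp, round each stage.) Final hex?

A 22% shade moves each channel 22% toward 0:
  R: 150 − 33 = 117 → 117
  G: 223 + 0.22×(0−223) = 223 − 49.06 = 173.94 → 174
  B: 245 + 0.22×(0−245) = 245 − 53.9 = 191.1 → 191
After the shade: rgb(117, 174, 191) = #75AEBF.
Per channel, c → c + 0.1(128 − c):
  R: 117 + 0.1×(128−117) = 117 + 1.1 = 118.1 → 118
  G: 174 − 4.6 = 169.4 → 169
  B: 191 + 0.1×(128−191) = 191 − 6.3 = 184.7 → 185
rgb(118, 169, 185) = #76A9B9.

#76A9B9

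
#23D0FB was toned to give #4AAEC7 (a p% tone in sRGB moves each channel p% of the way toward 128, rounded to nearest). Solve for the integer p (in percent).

42%

#23D0FB is rgb(35, 208, 251); #4AAEC7 is rgb(74, 174, 199).
On the B channel (widest range): 199 ≈ 251 + (p/100)(128 − 251), so p ≈ 100×(199 − 251)/(128 − 251) = -5200/-123 = 42.28.
p = 42 reproduces all three channels after rounding.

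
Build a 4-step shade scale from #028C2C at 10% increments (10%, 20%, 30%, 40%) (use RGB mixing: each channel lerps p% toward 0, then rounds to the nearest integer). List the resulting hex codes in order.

#027E28, #027023, #01621F, #01541A

#028C2C is rgb(2, 140, 44).
10%: (2→2, 140 − 14 = 126→126, 44 − 4.4 = 39.6→40) → #027E28
20%: (2→2, 140 − 28 = 112→112, 44 − 8.8 = 35.2→35) → #027023
30%: (2 − 0.6 = 1.4→1, 140 − 42 = 98→98, 44 − 13.2 = 30.8→31) → #01621F
40%: (2 − 0.8 = 1.2→1, 140 − 56 = 84→84, 44 − 17.6 = 26.4→26) → #01541A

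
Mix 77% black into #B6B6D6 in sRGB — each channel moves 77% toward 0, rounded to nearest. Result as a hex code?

#B6B6D6 is rgb(182, 182, 214).
Lerp each channel 77% toward 0:
  R: 182 + 0.77×(0−182) = 182 − 140.14 = 41.86 → 42
  G: 182 + 0.77×(0−182) = 182 − 140.14 = 41.86 → 42
  B: 214 + 0.77×(0−214) = 214 − 164.78 = 49.22 → 49
rgb(42, 42, 49) = #2A2A31.

#2A2A31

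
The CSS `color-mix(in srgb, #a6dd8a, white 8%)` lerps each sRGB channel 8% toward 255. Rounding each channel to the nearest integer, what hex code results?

#ade093

#a6dd8a is rgb(166, 221, 138).
Per channel, c → c + 0.08(255 − c):
  R: 166 + 0.08×(255−166) = 166 + 7.12 = 173.12 → 173
  G: 221 + 2.72 = 223.72 → 224
  B: 138 + 0.08×(255−138) = 138 + 9.36 = 147.36 → 147
rgb(173, 224, 147) = #ade093.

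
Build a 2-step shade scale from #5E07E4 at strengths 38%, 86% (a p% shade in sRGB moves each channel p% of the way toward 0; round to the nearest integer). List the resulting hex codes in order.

#5E07E4 is rgb(94, 7, 228).
38%: (94 − 35.72 = 58.28→58, 7 − 2.66 = 4.34→4, 228 − 86.64 = 141.36→141) → #3A048D
86%: (94 − 80.84 = 13.16→13, 7 − 6.02 = 0.98→1, 228 − 196.08 = 31.92→32) → #0D0120

#3A048D, #0D0120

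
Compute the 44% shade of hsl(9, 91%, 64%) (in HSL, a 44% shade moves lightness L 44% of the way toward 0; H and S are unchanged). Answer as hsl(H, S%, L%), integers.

hsl(9, 91%, 36%)

L moves 44% from 64 toward 0: 64 − 28.16 = 35.84 → 36.
H and S are unchanged.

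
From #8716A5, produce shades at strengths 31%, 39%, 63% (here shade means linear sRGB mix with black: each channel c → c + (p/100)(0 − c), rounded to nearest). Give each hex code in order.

#5D0F72, #520D65, #32083D

#8716A5 is rgb(135, 22, 165).
31%: (135 − 41.85 = 93.15→93, 22 − 6.82 = 15.18→15, 165 − 51.15 = 113.85→114) → #5D0F72
39%: (135 − 52.65 = 82.35→82, 22 − 8.58 = 13.42→13, 165 − 64.35 = 100.65→101) → #520D65
63%: (135 − 85.05 = 49.95→50, 22 − 13.86 = 8.14→8, 165 − 103.95 = 61.05→61) → #32083D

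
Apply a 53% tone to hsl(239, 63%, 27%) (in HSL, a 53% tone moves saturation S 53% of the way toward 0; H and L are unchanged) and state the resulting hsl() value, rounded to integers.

S moves 53% from 63 toward 0: 63 − 33.39 = 29.61 → 30.
H and L are unchanged.

hsl(239, 30%, 27%)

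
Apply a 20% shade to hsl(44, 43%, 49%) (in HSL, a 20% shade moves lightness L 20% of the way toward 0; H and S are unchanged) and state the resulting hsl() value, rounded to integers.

hsl(44, 43%, 39%)

L moves 20% from 49 toward 0: 49 − 9.8 = 39.2 → 39.
H and S are unchanged.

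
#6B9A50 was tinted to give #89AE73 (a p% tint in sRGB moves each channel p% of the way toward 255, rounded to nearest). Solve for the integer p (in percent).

#6B9A50 is rgb(107, 154, 80); #89AE73 is rgb(137, 174, 115).
On the B channel (widest range): 115 ≈ 80 + (p/100)(255 − 80), so p ≈ 100×(115 − 80)/(255 − 80) = 3500/175 = 20.00.
p = 20 reproduces all three channels after rounding.

20%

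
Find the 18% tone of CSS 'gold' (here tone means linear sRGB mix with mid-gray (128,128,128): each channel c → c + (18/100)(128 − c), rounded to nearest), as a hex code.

CSS gold is rgb(255, 215, 0).
An 18% tone moves each channel 18% toward 128:
  R: 255 + 0.18×(128−255) = 255 − 22.86 = 232.14 → 232
  G: 215 + 0.18×(128−215) = 215 − 15.66 = 199.34 → 199
  B: 0 + 0.18×(128−0) = 0 + 23.04 = 23.04 → 23
rgb(232, 199, 23) = #e8c717.

#e8c717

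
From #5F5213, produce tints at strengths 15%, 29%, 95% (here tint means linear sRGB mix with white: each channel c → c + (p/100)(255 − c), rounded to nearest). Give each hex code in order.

#776C36, #8D8457, #F7F6F3

#5F5213 is rgb(95, 82, 19).
15%: (95 + 24 = 119→119, 82 + 25.95 = 107.95→108, 19 + 35.4 = 54.4→54) → #776C36
29%: (95 + 46.4 = 141.4→141, 82 + 50.17 = 132.17→132, 19 + 68.44 = 87.44→87) → #8D8457
95%: (95 + 152 = 247→247, 82 + 164.35 = 246.35→246, 19 + 224.2 = 243.2→243) → #F7F6F3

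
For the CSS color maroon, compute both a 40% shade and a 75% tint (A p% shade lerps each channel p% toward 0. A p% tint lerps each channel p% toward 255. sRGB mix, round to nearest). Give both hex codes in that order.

#4D0000, #DFBFBF

CSS maroon is rgb(128, 0, 0).
40% shade:
  R: 128 + 0.4×(0−128) = 128 − 51.2 = 76.8 → 77
  G: 0 + 0.4×(0−0) = 0 + 0 = 0 → 0
  B: 0 + 0.4×(0−0) = 0 + 0 = 0 → 0
  → #4D0000
75% tint:
  R: 128 + 0.75×(255−128) = 128 + 95.25 = 223.25 → 223
  G: 0 + 0.75×(255−0) = 0 + 191.25 = 191.25 → 191
  B: 0 + 0.75×(255−0) = 0 + 191.25 = 191.25 → 191
  → #DFBFBF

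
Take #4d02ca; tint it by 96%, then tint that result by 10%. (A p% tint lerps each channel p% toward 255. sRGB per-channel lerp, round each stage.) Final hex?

#f9f6fd

#4d02ca is rgb(77, 2, 202).
Lerp each channel 96% toward 255:
  R: 77 + 0.96×(255−77) = 77 + 170.88 = 247.88 → 248
  G: 2 + 0.96×(255−2) = 2 + 242.88 = 244.88 → 245
  B: 202 + 0.96×(255−202) = 202 + 50.88 = 252.88 → 253
After the tint: rgb(248, 245, 253) = #f8f5fd.
A 10% tint moves each channel 10% toward 255:
  R: 248 + 0.7 = 248.7 → 249
  G: 245 + 0.1×(255−245) = 245 + 1 = 246 → 246
  B: 253 + 0.1×(255−253) = 253 + 0.2 = 253.2 → 253
rgb(249, 246, 253) = #f9f6fd.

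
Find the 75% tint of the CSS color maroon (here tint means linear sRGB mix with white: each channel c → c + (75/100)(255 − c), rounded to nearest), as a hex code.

#DFBFBF

CSS maroon is rgb(128, 0, 0).
Per channel, c → c + 0.75(255 − c):
  R: 128 + 0.75×(255−128) = 128 + 95.25 = 223.25 → 223
  G: 0 + 0.75×(255−0) = 0 + 191.25 = 191.25 → 191
  B: 0 + 0.75×(255−0) = 0 + 191.25 = 191.25 → 191
rgb(223, 191, 191) = #DFBFBF.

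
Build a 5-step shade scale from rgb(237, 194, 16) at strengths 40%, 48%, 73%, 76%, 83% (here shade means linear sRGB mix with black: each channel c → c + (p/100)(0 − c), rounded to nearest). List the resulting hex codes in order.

40%: (237 − 94.8 = 142.2→142, 194 − 77.6 = 116.4→116, 16 − 6.4 = 9.6→10) → #8e740a
48%: (237 − 113.76 = 123.24→123, 194 − 93.12 = 100.88→101, 16 − 7.68 = 8.32→8) → #7b6508
73%: (237 − 173.01 = 63.99→64, 194 − 141.62 = 52.38→52, 16 − 11.68 = 4.32→4) → #403404
76%: (237 − 180.12 = 56.88→57, 194 − 147.44 = 46.56→47, 16 − 12.16 = 3.84→4) → #392f04
83%: (237 − 196.71 = 40.29→40, 194 − 161.02 = 32.98→33, 16 − 13.28 = 2.72→3) → #282103

#8e740a, #7b6508, #403404, #392f04, #282103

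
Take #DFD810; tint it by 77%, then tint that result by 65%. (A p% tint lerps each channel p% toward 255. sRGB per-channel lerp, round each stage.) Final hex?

#FDFCEC

#DFD810 is rgb(223, 216, 16).
Per channel, c → c + 0.77(255 − c):
  R: 223 + 0.77×(255−223) = 223 + 24.64 = 247.64 → 248
  G: 216 + 0.77×(255−216) = 216 + 30.03 = 246.03 → 246
  B: 16 + 0.77×(255−16) = 16 + 184.03 = 200.03 → 200
After the tint: rgb(248, 246, 200) = #F8F6C8.
Lerp each channel 65% toward 255:
  R: 248 + 4.55 = 252.55 → 253
  G: 246 + 0.65×(255−246) = 246 + 5.85 = 251.85 → 252
  B: 200 + 0.65×(255−200) = 200 + 35.75 = 235.75 → 236
rgb(253, 252, 236) = #FDFCEC.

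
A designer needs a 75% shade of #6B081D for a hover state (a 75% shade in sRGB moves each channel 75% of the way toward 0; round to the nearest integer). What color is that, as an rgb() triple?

#6B081D is rgb(107, 8, 29).
Lerp each channel 75% toward 0:
  R: 107 + 0.75×(0−107) = 107 − 80.25 = 26.75 → 27
  G: 8 + 0.75×(0−8) = 8 − 6 = 2 → 2
  B: 29 − 21.75 = 7.25 → 7

rgb(27, 2, 7)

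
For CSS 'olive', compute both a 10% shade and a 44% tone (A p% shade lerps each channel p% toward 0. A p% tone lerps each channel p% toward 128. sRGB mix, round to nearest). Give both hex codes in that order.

#737300, #808038

CSS olive is rgb(128, 128, 0).
10% shade:
  R: 128 + 0.1×(0−128) = 128 − 12.8 = 115.2 → 115
  G: 128 + 0.1×(0−128) = 128 − 12.8 = 115.2 → 115
  B: 0 + 0 = 0 → 0
  → #737300
44% tone:
  R: 128 + 0.44×(128−128) = 128 + 0 = 128 → 128
  G: 128 + 0 = 128 → 128
  B: 0 + 56.32 = 56.32 → 56
  → #808038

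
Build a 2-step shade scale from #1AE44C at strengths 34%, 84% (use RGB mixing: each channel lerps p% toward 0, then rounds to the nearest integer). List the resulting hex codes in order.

#1AE44C is rgb(26, 228, 76).
34%: (26 − 8.84 = 17.16→17, 228 − 77.52 = 150.48→150, 76 − 25.84 = 50.16→50) → #119632
84%: (26 − 21.84 = 4.16→4, 228 − 191.52 = 36.48→36, 76 − 63.84 = 12.16→12) → #04240C

#119632, #04240C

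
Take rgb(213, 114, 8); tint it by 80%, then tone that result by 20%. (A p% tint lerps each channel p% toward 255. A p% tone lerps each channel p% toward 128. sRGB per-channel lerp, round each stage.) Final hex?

#dfcfbe

Per channel, c → c + 0.8(255 − c):
  R: 213 + 33.6 = 246.6 → 247
  G: 114 + 112.8 = 226.8 → 227
  B: 8 + 0.8×(255−8) = 8 + 197.6 = 205.6 → 206
After the tint: rgb(247, 227, 206) = #f7e3ce.
A 20% tone moves each channel 20% toward 128:
  R: 247 + 0.2×(128−247) = 247 − 23.8 = 223.2 → 223
  G: 227 + 0.2×(128−227) = 227 − 19.8 = 207.2 → 207
  B: 206 − 15.6 = 190.4 → 190
rgb(223, 207, 190) = #dfcfbe.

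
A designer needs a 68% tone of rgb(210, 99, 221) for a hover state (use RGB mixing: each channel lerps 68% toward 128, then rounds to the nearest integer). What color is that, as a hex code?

A 68% tone moves each channel 68% toward 128:
  R: 210 − 55.76 = 154.24 → 154
  G: 99 + 0.68×(128−99) = 99 + 19.72 = 118.72 → 119
  B: 221 + 0.68×(128−221) = 221 − 63.24 = 157.76 → 158
rgb(154, 119, 158) = #9a779e.

#9a779e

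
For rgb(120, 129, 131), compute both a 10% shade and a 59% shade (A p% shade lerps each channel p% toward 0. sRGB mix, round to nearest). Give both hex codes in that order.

#6C7476, #313536

10% shade:
  R: 120 − 12 = 108 → 108
  G: 129 − 12.9 = 116.1 → 116
  B: 131 − 13.1 = 117.9 → 118
  → #6C7476
59% shade:
  R: 120 + 0.59×(0−120) = 120 − 70.8 = 49.2 → 49
  G: 129 − 76.11 = 52.89 → 53
  B: 131 + 0.59×(0−131) = 131 − 77.29 = 53.71 → 54
  → #313536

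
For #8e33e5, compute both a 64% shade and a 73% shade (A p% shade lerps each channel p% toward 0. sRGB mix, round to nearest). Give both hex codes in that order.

#8e33e5 is rgb(142, 51, 229).
64% shade:
  R: 142 − 90.88 = 51.12 → 51
  G: 51 − 32.64 = 18.36 → 18
  B: 229 − 146.56 = 82.44 → 82
  → #331252
73% shade:
  R: 142 − 103.66 = 38.34 → 38
  G: 51 + 0.73×(0−51) = 51 − 37.23 = 13.77 → 14
  B: 229 + 0.73×(0−229) = 229 − 167.17 = 61.83 → 62
  → #260e3e

#331252, #260e3e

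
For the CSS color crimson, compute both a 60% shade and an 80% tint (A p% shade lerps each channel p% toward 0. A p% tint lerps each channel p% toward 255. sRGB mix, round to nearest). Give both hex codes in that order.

#580818, #F8D0D8

CSS crimson is rgb(220, 20, 60).
60% shade:
  R: 220 + 0.6×(0−220) = 220 − 132 = 88 → 88
  G: 20 + 0.6×(0−20) = 20 − 12 = 8 → 8
  B: 60 + 0.6×(0−60) = 60 − 36 = 24 → 24
  → #580818
80% tint:
  R: 220 + 28 = 248 → 248
  G: 20 + 0.8×(255−20) = 20 + 188 = 208 → 208
  B: 60 + 0.8×(255−60) = 60 + 156 = 216 → 216
  → #F8D0D8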